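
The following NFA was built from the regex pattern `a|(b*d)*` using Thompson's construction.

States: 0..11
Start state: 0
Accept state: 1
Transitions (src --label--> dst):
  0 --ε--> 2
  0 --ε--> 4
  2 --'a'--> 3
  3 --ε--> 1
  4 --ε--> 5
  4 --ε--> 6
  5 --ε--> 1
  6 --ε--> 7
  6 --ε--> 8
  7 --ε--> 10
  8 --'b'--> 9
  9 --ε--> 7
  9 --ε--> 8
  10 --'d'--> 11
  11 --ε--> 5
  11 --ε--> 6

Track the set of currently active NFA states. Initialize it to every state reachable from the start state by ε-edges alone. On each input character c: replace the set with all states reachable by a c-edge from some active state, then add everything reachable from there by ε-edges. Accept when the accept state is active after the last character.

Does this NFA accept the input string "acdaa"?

start: ε-closure({0}) = {0,1,2,4,5,6,7,8,10}
'a' @ 1: {1,3}  ✓accept
'c' @ 2: {}  — dead — no transitions
rest 'daa' ignored (set empty)
final: {}; accept 1 not in set

Answer: REJECT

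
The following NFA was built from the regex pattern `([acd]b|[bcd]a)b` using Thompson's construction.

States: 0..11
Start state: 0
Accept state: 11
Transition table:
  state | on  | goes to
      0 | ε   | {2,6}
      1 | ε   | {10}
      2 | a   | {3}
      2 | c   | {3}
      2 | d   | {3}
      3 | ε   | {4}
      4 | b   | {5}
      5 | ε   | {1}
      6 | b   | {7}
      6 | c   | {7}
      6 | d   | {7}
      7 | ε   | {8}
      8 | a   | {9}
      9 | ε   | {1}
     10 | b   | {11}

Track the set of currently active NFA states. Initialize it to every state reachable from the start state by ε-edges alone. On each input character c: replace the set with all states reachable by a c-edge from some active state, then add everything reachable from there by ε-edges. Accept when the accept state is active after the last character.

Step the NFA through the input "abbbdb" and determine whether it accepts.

initial (ε-close {0}): {0,2,6}
'a' @ 1: {3,4}
'b' @ 2: {1,5,10}
'b' @ 3: {11}  (accept∈set)
'b' @ 4: {}  — state set empty
rest 'db' ignored (set empty)
after full input: {}  (accept=11 not in)

Answer: REJECT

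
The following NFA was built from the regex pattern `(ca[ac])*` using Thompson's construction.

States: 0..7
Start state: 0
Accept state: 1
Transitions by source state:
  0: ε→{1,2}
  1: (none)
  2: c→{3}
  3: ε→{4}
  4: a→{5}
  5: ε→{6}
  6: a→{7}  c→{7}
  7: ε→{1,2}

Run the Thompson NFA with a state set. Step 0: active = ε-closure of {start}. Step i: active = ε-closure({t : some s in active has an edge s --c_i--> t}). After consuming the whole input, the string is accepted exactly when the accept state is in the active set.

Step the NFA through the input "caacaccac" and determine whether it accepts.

Answer: ACCEPT

Trace:
initial (ε-close {0}): {0,1,2}
'c' @ 1: {3,4}
'a' @ 2: {5,6}
'a' @ 3: {1,2,7}  (accept∈set)
'c' @ 4: {3,4}
'a' @ 5: {5,6}
'c' @ 6: {1,2,7}  (accept∈set)
'c' @ 7: {3,4}
'a' @ 8: {5,6}
'c' @ 9: {1,2,7}  (accept∈set)
end set {1,2,7} — state 1 in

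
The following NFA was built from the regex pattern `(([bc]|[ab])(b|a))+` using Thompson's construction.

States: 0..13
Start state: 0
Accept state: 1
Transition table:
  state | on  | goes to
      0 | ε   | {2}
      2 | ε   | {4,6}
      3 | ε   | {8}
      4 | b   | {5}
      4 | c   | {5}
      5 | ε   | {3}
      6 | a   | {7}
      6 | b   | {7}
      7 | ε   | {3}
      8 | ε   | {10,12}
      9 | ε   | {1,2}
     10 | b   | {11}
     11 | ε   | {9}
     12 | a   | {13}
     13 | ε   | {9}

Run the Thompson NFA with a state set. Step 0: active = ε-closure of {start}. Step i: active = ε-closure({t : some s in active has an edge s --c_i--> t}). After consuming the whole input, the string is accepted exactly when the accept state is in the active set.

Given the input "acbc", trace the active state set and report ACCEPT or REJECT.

initial (ε-close {0}): {0,2,4,6}
'a' @ 1: {3,7,8,10,12}
'c' @ 2: {}  — dead — no transitions
rest 'bc' ignored (set empty)
end set {} — state 1 not in

Answer: REJECT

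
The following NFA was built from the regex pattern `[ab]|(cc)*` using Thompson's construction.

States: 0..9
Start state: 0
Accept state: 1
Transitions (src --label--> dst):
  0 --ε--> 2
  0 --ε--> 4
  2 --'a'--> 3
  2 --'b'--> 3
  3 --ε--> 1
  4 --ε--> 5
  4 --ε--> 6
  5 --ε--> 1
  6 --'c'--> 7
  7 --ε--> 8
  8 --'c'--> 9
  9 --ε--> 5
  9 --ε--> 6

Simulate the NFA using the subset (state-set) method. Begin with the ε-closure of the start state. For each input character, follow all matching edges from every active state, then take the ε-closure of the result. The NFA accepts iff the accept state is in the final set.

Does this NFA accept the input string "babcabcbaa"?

Answer: REJECT

Trace:
start: ε-closure({0}) = {0,1,2,4,5,6}
'b' @ 1: {1,3}  [accepting]
'a' @ 2: {}  — no active states
rest 'bcabcbaa' ignored (set empty)
after full input: {}  (accept=1 not in)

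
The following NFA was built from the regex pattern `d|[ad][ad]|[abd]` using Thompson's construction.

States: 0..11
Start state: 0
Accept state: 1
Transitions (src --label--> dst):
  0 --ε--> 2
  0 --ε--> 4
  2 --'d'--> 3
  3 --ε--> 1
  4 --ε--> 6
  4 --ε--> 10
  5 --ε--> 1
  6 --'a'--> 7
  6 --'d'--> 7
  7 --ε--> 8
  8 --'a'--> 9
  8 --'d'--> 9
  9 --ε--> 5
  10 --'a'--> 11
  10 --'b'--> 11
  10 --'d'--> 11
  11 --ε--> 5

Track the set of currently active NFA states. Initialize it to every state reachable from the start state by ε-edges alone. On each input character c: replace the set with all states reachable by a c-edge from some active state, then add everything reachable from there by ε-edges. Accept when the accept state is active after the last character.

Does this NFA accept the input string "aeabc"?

Answer: REJECT

Derivation:
start: ε-closure({0}) = {0,2,4,6,10}
'a' @ 1: {1,5,7,8,11}  (accept∈set)
'e' @ 2: {}  — dead — no transitions
rest 'abc' ignored (set empty)
after full input: {}  (accept=1 not in)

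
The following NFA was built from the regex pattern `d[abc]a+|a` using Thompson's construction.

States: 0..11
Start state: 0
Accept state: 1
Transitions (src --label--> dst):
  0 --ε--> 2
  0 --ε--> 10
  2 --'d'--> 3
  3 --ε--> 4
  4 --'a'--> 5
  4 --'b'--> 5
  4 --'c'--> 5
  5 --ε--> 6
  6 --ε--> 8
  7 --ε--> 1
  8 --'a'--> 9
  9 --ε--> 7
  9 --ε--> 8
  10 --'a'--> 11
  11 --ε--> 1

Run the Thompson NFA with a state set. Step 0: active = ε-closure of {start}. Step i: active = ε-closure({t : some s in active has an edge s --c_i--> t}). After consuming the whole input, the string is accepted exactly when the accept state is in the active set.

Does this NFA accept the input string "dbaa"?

Answer: ACCEPT

Trace:
initial (ε-close {0}): {0,2,10}
'd' @ 1: {3,4}
'b' @ 2: {5,6,8}
'a' @ 3: {1,7,8,9}  (accept∈set)
'a' @ 4: {1,7,8,9}  (accept∈set)
final: {1,7,8,9}; accept 1 in set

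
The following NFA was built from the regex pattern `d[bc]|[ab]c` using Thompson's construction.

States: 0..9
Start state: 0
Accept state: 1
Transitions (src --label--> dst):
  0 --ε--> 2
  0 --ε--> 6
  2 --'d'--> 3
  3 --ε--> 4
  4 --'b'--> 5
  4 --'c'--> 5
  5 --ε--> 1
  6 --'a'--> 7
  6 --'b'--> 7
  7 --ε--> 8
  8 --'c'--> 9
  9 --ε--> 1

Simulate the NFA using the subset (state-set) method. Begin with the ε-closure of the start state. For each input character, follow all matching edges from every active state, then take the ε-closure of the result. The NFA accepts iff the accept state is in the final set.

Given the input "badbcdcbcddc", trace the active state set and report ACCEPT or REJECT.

S₀ = ε-closure({0}) = {0,2,6}
'b' @ 1: {7,8}
'a' @ 2: {}  — state set empty
rest 'dbcdcbcddc' ignored (set empty)
final: {}; accept 1 not in set

Answer: REJECT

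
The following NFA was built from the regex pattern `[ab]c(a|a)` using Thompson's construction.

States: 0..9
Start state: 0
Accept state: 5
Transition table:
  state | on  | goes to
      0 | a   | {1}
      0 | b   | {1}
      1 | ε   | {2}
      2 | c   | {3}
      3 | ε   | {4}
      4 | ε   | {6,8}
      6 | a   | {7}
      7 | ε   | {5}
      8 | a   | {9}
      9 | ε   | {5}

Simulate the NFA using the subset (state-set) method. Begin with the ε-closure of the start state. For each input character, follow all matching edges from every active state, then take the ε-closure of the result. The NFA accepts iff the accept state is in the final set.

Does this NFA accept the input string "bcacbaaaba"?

start: ε-closure({0}) = {0}
'b' @ 1: {1,2}
'c' @ 2: {3,4,6,8}
'a' @ 3: {5,7,9}  [accepting]
'c' @ 4: {}  — dead — no transitions
rest 'baaaba' ignored (set empty)
after full input: {}  (accept=5 not in)

Answer: REJECT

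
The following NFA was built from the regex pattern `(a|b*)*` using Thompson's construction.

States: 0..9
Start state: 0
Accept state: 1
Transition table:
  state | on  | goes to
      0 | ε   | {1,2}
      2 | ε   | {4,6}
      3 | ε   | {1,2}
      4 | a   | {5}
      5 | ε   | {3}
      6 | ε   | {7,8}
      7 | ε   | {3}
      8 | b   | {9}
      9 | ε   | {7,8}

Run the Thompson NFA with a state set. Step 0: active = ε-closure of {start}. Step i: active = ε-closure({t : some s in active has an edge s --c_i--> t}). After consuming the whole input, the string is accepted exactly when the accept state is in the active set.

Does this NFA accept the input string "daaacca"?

initial (ε-close {0}): {0,1,2,3,4,6,7,8}
'd' @ 1: {}  — dead — no transitions
rest 'aaacca' ignored (set empty)
end set {} — state 1 not in

Answer: REJECT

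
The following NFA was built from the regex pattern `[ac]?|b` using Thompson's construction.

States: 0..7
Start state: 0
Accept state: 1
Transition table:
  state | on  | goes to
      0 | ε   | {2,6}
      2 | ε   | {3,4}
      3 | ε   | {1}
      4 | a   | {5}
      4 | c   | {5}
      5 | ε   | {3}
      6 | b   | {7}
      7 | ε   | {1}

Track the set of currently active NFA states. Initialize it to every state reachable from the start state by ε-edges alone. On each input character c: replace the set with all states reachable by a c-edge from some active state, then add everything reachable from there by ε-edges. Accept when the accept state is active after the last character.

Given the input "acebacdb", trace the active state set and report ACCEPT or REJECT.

start: ε-closure({0}) = {0,1,2,3,4,6}
'a' @ 1: {1,3,5}  [accepting]
'c' @ 2: {}  — state set empty
rest 'ebacdb' ignored (set empty)
end set {} — state 1 not in

Answer: REJECT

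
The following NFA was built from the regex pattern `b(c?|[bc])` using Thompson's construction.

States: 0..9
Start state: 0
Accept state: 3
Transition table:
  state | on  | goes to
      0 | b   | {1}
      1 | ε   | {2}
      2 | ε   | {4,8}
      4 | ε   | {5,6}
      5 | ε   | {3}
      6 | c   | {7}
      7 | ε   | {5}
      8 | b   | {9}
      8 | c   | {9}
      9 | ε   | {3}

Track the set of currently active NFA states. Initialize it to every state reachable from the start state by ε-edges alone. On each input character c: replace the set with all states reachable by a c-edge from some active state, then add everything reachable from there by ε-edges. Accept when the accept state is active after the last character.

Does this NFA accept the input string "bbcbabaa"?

initial (ε-close {0}): {0}
'b' @ 1: {1,2,3,4,5,6,8}  [accepting]
'b' @ 2: {3,9}  [accepting]
'c' @ 3: {}  — state set empty
rest 'babaa' ignored (set empty)
final: {}; accept 3 not in set

Answer: REJECT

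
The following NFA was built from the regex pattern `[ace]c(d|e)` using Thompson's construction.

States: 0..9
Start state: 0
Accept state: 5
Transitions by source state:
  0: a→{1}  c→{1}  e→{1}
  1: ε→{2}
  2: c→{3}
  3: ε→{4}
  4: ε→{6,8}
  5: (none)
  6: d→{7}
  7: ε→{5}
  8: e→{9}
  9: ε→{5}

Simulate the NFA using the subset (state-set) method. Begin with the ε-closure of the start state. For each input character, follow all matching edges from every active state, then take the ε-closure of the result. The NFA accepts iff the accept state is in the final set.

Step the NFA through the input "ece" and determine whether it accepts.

Answer: ACCEPT

Derivation:
initial (ε-close {0}): {0}
'e' @ 1: {1,2}
'c' @ 2: {3,4,6,8}
'e' @ 3: {5,9}  ✓accept
final: {5,9}; accept 5 in set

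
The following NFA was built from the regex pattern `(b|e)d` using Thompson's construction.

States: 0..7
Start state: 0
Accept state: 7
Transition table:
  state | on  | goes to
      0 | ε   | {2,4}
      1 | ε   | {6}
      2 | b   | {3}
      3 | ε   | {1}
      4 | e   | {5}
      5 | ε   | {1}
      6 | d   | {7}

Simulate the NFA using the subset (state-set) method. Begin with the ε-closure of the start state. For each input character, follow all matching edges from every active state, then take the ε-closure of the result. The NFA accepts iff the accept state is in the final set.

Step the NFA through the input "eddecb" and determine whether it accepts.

S₀ = ε-closure({0}) = {0,2,4}
'e' @ 1: {1,5,6}
'd' @ 2: {7}  (accept∈set)
'd' @ 3: {}  — state set empty
rest 'ecb' ignored (set empty)
after full input: {}  (accept=7 not in)

Answer: REJECT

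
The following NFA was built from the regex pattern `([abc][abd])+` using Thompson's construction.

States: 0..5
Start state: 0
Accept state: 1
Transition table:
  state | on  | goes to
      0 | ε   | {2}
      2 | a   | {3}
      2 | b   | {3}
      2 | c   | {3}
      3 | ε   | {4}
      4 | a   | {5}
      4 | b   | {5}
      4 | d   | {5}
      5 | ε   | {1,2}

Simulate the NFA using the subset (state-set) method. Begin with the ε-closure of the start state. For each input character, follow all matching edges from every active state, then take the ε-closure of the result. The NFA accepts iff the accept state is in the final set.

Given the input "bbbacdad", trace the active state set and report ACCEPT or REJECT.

Answer: ACCEPT

Derivation:
initial (ε-close {0}): {0,2}
'b' @ 1: {3,4}
'b' @ 2: {1,2,5}  (accept∈set)
'b' @ 3: {3,4}
'a' @ 4: {1,2,5}  (accept∈set)
'c' @ 5: {3,4}
'd' @ 6: {1,2,5}  (accept∈set)
'a' @ 7: {3,4}
'd' @ 8: {1,2,5}  (accept∈set)
after full input: {1,2,5}  (accept=1 in)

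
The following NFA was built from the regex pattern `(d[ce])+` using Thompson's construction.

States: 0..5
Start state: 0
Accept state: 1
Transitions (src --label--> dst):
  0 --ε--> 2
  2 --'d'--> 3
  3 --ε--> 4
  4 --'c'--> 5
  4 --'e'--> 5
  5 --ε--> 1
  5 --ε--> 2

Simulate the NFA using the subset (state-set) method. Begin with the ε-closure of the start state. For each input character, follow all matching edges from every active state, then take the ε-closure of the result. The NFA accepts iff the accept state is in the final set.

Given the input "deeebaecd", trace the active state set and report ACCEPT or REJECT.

Answer: REJECT

Steps:
initial (ε-close {0}): {0,2}
'd' @ 1: {3,4}
'e' @ 2: {1,2,5}  [accepting]
'e' @ 3: {}  — state set empty
rest 'ebaecd' ignored (set empty)
final: {}; accept 1 not in set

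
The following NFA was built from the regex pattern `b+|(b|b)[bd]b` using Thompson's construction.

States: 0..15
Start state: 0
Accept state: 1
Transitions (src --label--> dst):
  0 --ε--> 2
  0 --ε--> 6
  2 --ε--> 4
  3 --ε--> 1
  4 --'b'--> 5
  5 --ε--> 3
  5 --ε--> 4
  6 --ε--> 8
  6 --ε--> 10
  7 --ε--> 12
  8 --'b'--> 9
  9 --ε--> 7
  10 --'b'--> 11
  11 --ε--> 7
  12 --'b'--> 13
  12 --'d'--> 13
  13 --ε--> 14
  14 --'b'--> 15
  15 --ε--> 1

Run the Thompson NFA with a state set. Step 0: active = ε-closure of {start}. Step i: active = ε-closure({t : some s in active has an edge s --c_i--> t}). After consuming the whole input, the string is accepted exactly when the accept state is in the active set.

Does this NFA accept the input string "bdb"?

Answer: ACCEPT

Trace:
S₀ = ε-closure({0}) = {0,2,4,6,8,10}
'b' @ 1: {1,3,4,5,7,9,11,12}  [accepting]
'd' @ 2: {13,14}
'b' @ 3: {1,15}  [accepting]
final: {1,15}; accept 1 in set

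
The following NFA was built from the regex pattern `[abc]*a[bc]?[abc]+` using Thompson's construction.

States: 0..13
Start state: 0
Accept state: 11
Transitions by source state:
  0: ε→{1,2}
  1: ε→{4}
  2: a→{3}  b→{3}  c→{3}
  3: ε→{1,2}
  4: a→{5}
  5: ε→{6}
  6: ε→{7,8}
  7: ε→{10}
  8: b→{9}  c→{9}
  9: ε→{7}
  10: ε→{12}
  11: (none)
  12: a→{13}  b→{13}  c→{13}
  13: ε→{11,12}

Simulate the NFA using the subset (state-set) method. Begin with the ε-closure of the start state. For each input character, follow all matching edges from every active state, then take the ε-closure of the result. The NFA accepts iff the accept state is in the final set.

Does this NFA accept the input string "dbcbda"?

Answer: REJECT

Steps:
initial (ε-close {0}): {0,1,2,4}
'd' @ 1: {}  — dead — no transitions
rest 'bcbda' ignored (set empty)
end set {} — state 11 not in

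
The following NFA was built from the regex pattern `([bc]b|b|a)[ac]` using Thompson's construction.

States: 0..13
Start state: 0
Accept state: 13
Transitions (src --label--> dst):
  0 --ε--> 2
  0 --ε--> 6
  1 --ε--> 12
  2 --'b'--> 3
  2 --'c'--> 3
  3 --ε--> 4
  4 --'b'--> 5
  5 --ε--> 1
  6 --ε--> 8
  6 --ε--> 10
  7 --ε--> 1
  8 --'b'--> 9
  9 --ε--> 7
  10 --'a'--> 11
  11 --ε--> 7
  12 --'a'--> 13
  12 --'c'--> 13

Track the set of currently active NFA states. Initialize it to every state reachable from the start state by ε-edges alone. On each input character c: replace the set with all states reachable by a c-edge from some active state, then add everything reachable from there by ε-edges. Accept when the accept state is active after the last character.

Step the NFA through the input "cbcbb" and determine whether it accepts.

S₀ = ε-closure({0}) = {0,2,6,8,10}
'c' @ 1: {3,4}
'b' @ 2: {1,5,12}
'c' @ 3: {13}  [accepting]
'b' @ 4: {}  — dead — no transitions
rest 'b' ignored (set empty)
after full input: {}  (accept=13 not in)

Answer: REJECT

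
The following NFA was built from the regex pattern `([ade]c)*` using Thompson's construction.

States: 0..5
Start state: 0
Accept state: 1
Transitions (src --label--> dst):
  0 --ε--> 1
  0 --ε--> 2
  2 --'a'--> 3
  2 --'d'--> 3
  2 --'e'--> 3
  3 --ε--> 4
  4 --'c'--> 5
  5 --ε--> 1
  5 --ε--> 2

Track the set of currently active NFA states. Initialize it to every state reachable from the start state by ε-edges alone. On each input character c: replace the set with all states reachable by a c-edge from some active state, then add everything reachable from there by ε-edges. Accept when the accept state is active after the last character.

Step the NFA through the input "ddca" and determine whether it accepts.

Answer: REJECT

Steps:
S₀ = ε-closure({0}) = {0,1,2}
'd' @ 1: {3,4}
'd' @ 2: {}  — dead — no transitions
rest 'ca' ignored (set empty)
end set {} — state 1 not in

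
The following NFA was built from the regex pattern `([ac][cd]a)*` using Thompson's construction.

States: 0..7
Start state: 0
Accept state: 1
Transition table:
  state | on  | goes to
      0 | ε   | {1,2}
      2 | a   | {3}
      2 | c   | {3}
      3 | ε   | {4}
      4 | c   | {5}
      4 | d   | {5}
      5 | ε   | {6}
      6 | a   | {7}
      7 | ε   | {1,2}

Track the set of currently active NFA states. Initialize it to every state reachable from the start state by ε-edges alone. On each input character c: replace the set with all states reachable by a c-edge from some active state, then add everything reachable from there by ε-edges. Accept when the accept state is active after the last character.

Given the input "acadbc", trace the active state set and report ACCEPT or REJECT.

Answer: REJECT

Derivation:
initial (ε-close {0}): {0,1,2}
'a' @ 1: {3,4}
'c' @ 2: {5,6}
'a' @ 3: {1,2,7}  (accept∈set)
'd' @ 4: {}  — no active states
rest 'bc' ignored (set empty)
after full input: {}  (accept=1 not in)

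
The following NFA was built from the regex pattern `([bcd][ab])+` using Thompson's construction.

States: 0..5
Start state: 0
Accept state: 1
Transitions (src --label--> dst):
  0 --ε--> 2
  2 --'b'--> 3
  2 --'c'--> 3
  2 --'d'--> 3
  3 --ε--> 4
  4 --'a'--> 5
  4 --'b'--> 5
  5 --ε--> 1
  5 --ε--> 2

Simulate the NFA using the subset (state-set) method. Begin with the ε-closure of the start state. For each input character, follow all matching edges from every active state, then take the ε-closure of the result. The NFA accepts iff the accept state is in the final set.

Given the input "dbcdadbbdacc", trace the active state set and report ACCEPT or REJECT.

initial (ε-close {0}): {0,2}
'd' @ 1: {3,4}
'b' @ 2: {1,2,5}  [accepting]
'c' @ 3: {3,4}
'd' @ 4: {}  — dead — no transitions
rest 'adbbdacc' ignored (set empty)
final: {}; accept 1 not in set

Answer: REJECT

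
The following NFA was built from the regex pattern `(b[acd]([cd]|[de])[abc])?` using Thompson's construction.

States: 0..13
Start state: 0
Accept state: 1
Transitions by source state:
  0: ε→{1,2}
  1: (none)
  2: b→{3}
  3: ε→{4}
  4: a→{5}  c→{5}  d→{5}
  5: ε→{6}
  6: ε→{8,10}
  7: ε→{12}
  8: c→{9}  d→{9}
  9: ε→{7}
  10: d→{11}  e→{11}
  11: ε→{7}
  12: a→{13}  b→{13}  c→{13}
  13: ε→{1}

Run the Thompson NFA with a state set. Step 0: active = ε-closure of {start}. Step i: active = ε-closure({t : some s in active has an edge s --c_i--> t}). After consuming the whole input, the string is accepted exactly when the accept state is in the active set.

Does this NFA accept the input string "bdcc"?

Answer: ACCEPT

Derivation:
S₀ = ε-closure({0}) = {0,1,2}
'b' @ 1: {3,4}
'd' @ 2: {5,6,8,10}
'c' @ 3: {7,9,12}
'c' @ 4: {1,13}  (accept∈set)
end set {1,13} — state 1 in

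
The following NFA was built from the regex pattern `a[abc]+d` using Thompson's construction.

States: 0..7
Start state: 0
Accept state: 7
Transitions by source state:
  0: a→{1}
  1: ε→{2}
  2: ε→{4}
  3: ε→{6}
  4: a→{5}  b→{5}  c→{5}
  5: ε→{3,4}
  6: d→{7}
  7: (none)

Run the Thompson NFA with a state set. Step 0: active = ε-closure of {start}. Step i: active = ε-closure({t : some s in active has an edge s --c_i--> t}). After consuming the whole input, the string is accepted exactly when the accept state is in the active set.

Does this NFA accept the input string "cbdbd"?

Answer: REJECT

Steps:
S₀ = ε-closure({0}) = {0}
'c' @ 1: {}  — no active states
rest 'bdbd' ignored (set empty)
after full input: {}  (accept=7 not in)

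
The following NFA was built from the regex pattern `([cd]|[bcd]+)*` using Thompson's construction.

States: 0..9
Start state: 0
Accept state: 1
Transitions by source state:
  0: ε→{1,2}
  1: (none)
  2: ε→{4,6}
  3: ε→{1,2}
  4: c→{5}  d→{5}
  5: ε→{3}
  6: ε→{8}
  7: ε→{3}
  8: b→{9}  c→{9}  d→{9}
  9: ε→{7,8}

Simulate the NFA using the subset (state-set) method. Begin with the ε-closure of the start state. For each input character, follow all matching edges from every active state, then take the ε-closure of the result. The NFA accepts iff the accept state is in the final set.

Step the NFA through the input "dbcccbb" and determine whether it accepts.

initial (ε-close {0}): {0,1,2,4,6,8}
'd' @ 1: {1,2,3,4,5,6,7,8,9}  [accepting]
'b' @ 2: {1,2,3,4,6,7,8,9}  [accepting]
'c' @ 3: {1,2,3,4,5,6,7,8,9}  [accepting]
'c' @ 4: {1,2,3,4,5,6,7,8,9}  [accepting]
'c' @ 5: {1,2,3,4,5,6,7,8,9}  [accepting]
'b' @ 6: {1,2,3,4,6,7,8,9}  [accepting]
'b' @ 7: {1,2,3,4,6,7,8,9}  [accepting]
after full input: {1,2,3,4,6,7,8,9}  (accept=1 in)

Answer: ACCEPT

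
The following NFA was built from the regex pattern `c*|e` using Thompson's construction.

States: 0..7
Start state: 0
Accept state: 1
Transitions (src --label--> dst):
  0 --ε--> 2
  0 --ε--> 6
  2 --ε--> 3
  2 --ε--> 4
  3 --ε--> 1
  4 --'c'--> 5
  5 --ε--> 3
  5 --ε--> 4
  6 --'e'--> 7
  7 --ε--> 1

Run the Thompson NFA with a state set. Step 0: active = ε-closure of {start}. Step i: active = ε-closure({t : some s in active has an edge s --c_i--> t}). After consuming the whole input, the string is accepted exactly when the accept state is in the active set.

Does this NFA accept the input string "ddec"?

start: ε-closure({0}) = {0,1,2,3,4,6}
'd' @ 1: {}  — dead — no transitions
rest 'dec' ignored (set empty)
end set {} — state 1 not in

Answer: REJECT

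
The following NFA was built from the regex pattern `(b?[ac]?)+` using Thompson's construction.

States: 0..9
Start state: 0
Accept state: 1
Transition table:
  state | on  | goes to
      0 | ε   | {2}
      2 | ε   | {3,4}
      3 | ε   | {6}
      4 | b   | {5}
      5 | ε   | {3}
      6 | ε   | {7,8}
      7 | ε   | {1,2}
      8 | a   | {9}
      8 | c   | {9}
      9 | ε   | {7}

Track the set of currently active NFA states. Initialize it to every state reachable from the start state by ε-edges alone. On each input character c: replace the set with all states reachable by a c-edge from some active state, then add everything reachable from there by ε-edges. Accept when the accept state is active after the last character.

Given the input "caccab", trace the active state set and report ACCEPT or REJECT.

initial (ε-close {0}): {0,1,2,3,4,6,7,8}
'c' @ 1: {1,2,3,4,6,7,8,9}  ✓accept
'a' @ 2: {1,2,3,4,6,7,8,9}  ✓accept
'c' @ 3: {1,2,3,4,6,7,8,9}  ✓accept
'c' @ 4: {1,2,3,4,6,7,8,9}  ✓accept
'a' @ 5: {1,2,3,4,6,7,8,9}  ✓accept
'b' @ 6: {1,2,3,4,5,6,7,8}  ✓accept
final: {1,2,3,4,5,6,7,8}; accept 1 in set

Answer: ACCEPT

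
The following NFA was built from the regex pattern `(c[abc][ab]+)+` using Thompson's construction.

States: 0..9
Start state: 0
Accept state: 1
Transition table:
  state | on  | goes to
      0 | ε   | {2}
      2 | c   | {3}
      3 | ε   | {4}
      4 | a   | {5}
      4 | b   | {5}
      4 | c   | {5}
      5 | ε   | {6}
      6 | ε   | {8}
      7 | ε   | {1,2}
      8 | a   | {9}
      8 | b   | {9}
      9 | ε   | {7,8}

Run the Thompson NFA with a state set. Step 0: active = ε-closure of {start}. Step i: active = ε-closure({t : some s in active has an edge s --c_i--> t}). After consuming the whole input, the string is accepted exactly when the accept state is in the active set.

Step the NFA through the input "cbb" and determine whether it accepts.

Answer: ACCEPT

Steps:
start: ε-closure({0}) = {0,2}
'c' @ 1: {3,4}
'b' @ 2: {5,6,8}
'b' @ 3: {1,2,7,8,9}  [accepting]
after full input: {1,2,7,8,9}  (accept=1 in)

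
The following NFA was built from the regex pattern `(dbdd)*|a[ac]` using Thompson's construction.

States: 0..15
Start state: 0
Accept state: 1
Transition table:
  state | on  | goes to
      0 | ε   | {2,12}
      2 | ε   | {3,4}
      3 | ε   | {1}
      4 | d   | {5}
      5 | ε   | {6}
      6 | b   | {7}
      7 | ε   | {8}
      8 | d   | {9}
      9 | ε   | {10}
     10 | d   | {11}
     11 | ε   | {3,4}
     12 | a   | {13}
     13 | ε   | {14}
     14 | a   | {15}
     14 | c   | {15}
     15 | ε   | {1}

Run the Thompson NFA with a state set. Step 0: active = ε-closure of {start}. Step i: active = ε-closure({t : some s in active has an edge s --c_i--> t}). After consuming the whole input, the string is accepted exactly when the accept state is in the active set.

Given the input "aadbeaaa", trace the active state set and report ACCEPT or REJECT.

S₀ = ε-closure({0}) = {0,1,2,3,4,12}
'a' @ 1: {13,14}
'a' @ 2: {1,15}  [accepting]
'd' @ 3: {}  — no active states
rest 'beaaa' ignored (set empty)
after full input: {}  (accept=1 not in)

Answer: REJECT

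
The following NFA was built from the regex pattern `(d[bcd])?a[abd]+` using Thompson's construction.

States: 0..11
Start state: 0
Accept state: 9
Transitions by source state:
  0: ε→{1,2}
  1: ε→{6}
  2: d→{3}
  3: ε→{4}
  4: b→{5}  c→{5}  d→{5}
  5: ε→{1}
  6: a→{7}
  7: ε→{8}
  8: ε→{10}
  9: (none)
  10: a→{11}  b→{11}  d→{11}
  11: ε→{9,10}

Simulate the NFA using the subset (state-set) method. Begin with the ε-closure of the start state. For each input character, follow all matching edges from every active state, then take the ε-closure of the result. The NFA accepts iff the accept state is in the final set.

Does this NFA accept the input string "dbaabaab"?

start: ε-closure({0}) = {0,1,2,6}
'd' @ 1: {3,4}
'b' @ 2: {1,5,6}
'a' @ 3: {7,8,10}
'a' @ 4: {9,10,11}  [accepting]
'b' @ 5: {9,10,11}  [accepting]
'a' @ 6: {9,10,11}  [accepting]
'a' @ 7: {9,10,11}  [accepting]
'b' @ 8: {9,10,11}  [accepting]
final: {9,10,11}; accept 9 in set

Answer: ACCEPT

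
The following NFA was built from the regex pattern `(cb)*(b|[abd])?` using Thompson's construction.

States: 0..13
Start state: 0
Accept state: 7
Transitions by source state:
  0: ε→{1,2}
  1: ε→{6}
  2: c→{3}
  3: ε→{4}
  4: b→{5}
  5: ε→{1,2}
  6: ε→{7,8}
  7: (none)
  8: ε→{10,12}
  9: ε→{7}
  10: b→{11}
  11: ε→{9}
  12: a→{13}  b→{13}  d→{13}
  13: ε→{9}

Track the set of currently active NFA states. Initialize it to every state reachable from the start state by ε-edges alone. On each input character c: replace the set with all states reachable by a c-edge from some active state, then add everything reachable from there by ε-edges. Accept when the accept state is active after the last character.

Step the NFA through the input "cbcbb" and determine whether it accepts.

Answer: ACCEPT

Trace:
S₀ = ε-closure({0}) = {0,1,2,6,7,8,10,12}
'c' @ 1: {3,4}
'b' @ 2: {1,2,5,6,7,8,10,12}  [accepting]
'c' @ 3: {3,4}
'b' @ 4: {1,2,5,6,7,8,10,12}  [accepting]
'b' @ 5: {7,9,11,13}  [accepting]
after full input: {7,9,11,13}  (accept=7 in)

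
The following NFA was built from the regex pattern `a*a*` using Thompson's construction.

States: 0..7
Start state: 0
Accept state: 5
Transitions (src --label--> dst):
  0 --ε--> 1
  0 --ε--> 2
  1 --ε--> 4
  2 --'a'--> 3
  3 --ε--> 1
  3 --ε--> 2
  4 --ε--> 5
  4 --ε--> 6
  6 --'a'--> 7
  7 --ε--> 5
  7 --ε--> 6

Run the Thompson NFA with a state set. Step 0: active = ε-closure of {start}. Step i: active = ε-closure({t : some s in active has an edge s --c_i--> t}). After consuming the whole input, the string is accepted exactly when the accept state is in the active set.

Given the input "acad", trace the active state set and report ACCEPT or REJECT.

S₀ = ε-closure({0}) = {0,1,2,4,5,6}
'a' @ 1: {1,2,3,4,5,6,7}  (accept∈set)
'c' @ 2: {}  — state set empty
rest 'ad' ignored (set empty)
after full input: {}  (accept=5 not in)

Answer: REJECT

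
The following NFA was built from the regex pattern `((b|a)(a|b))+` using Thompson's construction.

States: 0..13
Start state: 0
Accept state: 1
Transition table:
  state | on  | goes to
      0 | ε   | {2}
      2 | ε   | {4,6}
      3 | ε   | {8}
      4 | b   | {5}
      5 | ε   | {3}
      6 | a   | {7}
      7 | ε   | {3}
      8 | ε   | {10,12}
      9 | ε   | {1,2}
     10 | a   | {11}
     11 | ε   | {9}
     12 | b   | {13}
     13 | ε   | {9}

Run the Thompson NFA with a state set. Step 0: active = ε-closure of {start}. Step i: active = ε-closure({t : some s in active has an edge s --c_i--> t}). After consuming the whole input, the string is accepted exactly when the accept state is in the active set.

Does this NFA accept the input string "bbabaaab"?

Answer: ACCEPT

Trace:
initial (ε-close {0}): {0,2,4,6}
'b' @ 1: {3,5,8,10,12}
'b' @ 2: {1,2,4,6,9,13}  [accepting]
'a' @ 3: {3,7,8,10,12}
'b' @ 4: {1,2,4,6,9,13}  [accepting]
'a' @ 5: {3,7,8,10,12}
'a' @ 6: {1,2,4,6,9,11}  [accepting]
'a' @ 7: {3,7,8,10,12}
'b' @ 8: {1,2,4,6,9,13}  [accepting]
final: {1,2,4,6,9,13}; accept 1 in set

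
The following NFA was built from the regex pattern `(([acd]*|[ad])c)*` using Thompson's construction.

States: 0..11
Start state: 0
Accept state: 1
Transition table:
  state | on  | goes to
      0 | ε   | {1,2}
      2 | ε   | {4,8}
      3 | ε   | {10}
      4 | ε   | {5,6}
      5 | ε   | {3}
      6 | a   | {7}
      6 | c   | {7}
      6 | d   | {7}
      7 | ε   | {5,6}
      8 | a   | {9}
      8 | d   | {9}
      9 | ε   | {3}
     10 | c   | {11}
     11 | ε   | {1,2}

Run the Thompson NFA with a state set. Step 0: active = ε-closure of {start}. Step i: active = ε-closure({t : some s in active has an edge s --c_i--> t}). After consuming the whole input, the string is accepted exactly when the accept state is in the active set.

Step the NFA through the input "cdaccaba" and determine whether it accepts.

Answer: REJECT

Trace:
S₀ = ε-closure({0}) = {0,1,2,3,4,5,6,8,10}
'c' @ 1: {1,2,3,4,5,6,7,8,10,11}  [accepting]
'd' @ 2: {3,5,6,7,9,10}
'a' @ 3: {3,5,6,7,10}
'c' @ 4: {1,2,3,4,5,6,7,8,10,11}  [accepting]
'c' @ 5: {1,2,3,4,5,6,7,8,10,11}  [accepting]
'a' @ 6: {3,5,6,7,9,10}
'b' @ 7: {}  — dead — no transitions
rest 'a' ignored (set empty)
after full input: {}  (accept=1 not in)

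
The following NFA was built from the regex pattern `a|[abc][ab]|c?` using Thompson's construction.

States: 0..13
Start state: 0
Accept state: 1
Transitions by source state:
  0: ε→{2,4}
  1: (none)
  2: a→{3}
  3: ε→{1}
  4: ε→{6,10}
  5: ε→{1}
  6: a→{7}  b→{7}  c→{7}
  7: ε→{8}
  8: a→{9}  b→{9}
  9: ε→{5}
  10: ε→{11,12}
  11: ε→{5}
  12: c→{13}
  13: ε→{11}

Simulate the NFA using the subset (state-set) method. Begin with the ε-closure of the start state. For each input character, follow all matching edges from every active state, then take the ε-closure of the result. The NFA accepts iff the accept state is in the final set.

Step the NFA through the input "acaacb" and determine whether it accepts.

Answer: REJECT

Steps:
initial (ε-close {0}): {0,1,2,4,5,6,10,11,12}
'a' @ 1: {1,3,7,8}  ✓accept
'c' @ 2: {}  — dead — no transitions
rest 'aacb' ignored (set empty)
end set {} — state 1 not in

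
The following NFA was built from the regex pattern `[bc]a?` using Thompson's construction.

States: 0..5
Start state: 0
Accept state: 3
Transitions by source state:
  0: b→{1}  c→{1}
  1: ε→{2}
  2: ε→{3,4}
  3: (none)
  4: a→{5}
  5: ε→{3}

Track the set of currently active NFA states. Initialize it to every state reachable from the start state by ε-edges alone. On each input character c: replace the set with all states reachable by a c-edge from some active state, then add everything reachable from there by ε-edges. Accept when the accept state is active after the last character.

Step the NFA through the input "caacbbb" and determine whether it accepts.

Answer: REJECT

Derivation:
start: ε-closure({0}) = {0}
'c' @ 1: {1,2,3,4}  ✓accept
'a' @ 2: {3,5}  ✓accept
'a' @ 3: {}  — no active states
rest 'cbbb' ignored (set empty)
final: {}; accept 3 not in set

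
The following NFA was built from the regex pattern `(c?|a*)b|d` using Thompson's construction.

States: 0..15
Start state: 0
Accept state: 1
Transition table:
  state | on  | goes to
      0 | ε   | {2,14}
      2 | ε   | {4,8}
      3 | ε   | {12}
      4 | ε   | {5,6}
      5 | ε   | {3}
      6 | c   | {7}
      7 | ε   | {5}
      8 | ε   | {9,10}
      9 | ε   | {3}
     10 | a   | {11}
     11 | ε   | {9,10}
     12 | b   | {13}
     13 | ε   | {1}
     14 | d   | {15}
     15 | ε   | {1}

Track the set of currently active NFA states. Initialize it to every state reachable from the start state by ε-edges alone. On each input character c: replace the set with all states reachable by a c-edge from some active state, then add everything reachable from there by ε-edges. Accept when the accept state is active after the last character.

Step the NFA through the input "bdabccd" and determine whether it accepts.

Answer: REJECT

Steps:
initial (ε-close {0}): {0,2,3,4,5,6,8,9,10,12,14}
'b' @ 1: {1,13}  (accept∈set)
'd' @ 2: {}  — state set empty
rest 'abccd' ignored (set empty)
after full input: {}  (accept=1 not in)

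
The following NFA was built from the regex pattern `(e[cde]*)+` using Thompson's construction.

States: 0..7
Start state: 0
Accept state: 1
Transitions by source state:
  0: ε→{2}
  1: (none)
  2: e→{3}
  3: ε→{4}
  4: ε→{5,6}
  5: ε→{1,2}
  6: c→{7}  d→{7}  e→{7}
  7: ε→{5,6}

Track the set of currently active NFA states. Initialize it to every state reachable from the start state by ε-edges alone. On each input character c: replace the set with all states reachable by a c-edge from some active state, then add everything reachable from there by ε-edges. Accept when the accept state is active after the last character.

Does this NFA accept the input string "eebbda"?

Answer: REJECT

Trace:
start: ε-closure({0}) = {0,2}
'e' @ 1: {1,2,3,4,5,6}  (accept∈set)
'e' @ 2: {1,2,3,4,5,6,7}  (accept∈set)
'b' @ 3: {}  — dead — no transitions
rest 'bda' ignored (set empty)
after full input: {}  (accept=1 not in)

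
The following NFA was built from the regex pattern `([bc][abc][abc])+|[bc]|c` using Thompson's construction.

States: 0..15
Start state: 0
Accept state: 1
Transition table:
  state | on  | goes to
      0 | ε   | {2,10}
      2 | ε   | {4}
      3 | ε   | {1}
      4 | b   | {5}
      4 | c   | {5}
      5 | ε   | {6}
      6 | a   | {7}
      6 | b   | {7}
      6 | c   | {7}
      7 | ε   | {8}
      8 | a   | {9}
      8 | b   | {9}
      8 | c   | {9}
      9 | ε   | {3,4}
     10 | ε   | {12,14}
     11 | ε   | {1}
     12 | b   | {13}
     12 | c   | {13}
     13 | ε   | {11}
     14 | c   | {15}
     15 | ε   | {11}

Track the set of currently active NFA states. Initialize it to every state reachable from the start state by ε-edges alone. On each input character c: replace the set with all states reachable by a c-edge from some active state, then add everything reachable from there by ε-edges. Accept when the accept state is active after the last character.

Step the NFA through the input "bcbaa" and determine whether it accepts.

initial (ε-close {0}): {0,2,4,10,12,14}
'b' @ 1: {1,5,6,11,13}  (accept∈set)
'c' @ 2: {7,8}
'b' @ 3: {1,3,4,9}  (accept∈set)
'a' @ 4: {}  — dead — no transitions
rest 'a' ignored (set empty)
end set {} — state 1 not in

Answer: REJECT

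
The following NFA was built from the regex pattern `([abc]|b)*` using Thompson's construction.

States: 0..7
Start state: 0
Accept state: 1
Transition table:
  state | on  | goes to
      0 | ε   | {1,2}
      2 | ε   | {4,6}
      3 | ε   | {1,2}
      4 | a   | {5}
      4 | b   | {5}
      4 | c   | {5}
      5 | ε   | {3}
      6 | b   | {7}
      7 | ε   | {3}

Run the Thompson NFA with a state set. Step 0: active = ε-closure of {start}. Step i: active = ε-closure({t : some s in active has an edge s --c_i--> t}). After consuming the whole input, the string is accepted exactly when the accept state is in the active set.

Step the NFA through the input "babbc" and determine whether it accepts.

initial (ε-close {0}): {0,1,2,4,6}
'b' @ 1: {1,2,3,4,5,6,7}  (accept∈set)
'a' @ 2: {1,2,3,4,5,6}  (accept∈set)
'b' @ 3: {1,2,3,4,5,6,7}  (accept∈set)
'b' @ 4: {1,2,3,4,5,6,7}  (accept∈set)
'c' @ 5: {1,2,3,4,5,6}  (accept∈set)
end set {1,2,3,4,5,6} — state 1 in

Answer: ACCEPT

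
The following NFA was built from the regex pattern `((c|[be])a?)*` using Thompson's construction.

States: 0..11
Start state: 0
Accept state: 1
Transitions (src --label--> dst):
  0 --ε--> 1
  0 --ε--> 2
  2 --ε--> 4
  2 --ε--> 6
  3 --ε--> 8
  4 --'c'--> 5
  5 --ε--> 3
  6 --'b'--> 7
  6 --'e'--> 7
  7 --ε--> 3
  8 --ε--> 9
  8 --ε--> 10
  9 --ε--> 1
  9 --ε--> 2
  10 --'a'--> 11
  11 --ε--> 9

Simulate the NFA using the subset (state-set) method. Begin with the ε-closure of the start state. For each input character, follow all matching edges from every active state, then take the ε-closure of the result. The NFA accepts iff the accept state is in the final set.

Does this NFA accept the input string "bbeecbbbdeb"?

Answer: REJECT

Derivation:
start: ε-closure({0}) = {0,1,2,4,6}
'b' @ 1: {1,2,3,4,6,7,8,9,10}  [accepting]
'b' @ 2: {1,2,3,4,6,7,8,9,10}  [accepting]
'e' @ 3: {1,2,3,4,6,7,8,9,10}  [accepting]
'e' @ 4: {1,2,3,4,6,7,8,9,10}  [accepting]
'c' @ 5: {1,2,3,4,5,6,8,9,10}  [accepting]
'b' @ 6: {1,2,3,4,6,7,8,9,10}  [accepting]
'b' @ 7: {1,2,3,4,6,7,8,9,10}  [accepting]
'b' @ 8: {1,2,3,4,6,7,8,9,10}  [accepting]
'd' @ 9: {}  — no active states
rest 'eb' ignored (set empty)
final: {}; accept 1 not in set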